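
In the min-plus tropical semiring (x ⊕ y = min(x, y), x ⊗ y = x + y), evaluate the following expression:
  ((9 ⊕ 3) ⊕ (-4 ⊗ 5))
((9 ⊕ 3) ⊕ (-4 ⊗ 5)) = 1

Expand innermost to outermost. Recall ⊕ takes the minimum of its arguments and ⊗ takes their sum. Working out the expression ((9 ⊕ 3) ⊕ (-4 ⊗ 5)) gives 1.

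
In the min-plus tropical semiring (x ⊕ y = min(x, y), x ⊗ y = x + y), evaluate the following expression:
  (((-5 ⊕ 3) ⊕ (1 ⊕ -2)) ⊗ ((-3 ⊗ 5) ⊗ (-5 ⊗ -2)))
(((-5 ⊕ 3) ⊕ (1 ⊕ -2)) ⊗ ((-3 ⊗ 5) ⊗ (-5 ⊗ -2))) = -10

Expand innermost to outermost. Recall ⊕ takes the minimum of its arguments and ⊗ takes their sum. Working out the expression (((-5 ⊕ 3) ⊕ (1 ⊕ -2)) ⊗ ((-3 ⊗ 5) ⊗ (-5 ⊗ -2))) gives -10.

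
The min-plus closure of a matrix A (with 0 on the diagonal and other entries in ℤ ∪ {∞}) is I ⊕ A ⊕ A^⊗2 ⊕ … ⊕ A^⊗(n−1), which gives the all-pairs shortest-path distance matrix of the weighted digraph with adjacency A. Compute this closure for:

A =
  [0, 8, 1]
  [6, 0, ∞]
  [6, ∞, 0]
Closure =
  [0, 8, 1]
  [6, 0, 7]
  [6, 14, 0]

This is the Floyd-Warshall all-pairs shortest-path computation. For each intermediate vertex k = 0, 1, …, 2, update dist[i][j] ← min(dist[i][j], dist[i][k] + dist[k][j]). The final matrix gives, for each (i, j), the minimum total weight of any directed path from i to j (possibly empty when i = j).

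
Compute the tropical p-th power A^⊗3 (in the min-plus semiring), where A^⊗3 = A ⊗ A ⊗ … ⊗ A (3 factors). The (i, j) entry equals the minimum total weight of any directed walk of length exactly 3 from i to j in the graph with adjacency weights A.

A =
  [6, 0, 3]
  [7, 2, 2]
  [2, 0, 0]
A^⊗3 =
  [4, 2, 2]
  [4, 2, 2]
  [2, 0, 0]

Each entry (A^⊗3)_ij equals the minimum over all length-3 walks i = v_0 → v_1 → … → v_3 = j of Σ_t A[v_t][v_{t+1}]. For example, for (i, j) = (0, 2) we minimise over 9 possible intermediate vertex sequences; the minimum is 2, attained along the walk 0 → 1 → 2 → 2.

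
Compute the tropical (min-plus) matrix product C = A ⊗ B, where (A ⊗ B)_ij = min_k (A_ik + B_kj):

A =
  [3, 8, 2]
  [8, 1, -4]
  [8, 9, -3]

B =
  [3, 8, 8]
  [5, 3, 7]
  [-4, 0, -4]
A ⊗ B =
  [-2, 2, -2]
  [-8, -4, -8]
  [-7, -3, -7]

Apply the min-plus product entry-by-entry:
  C[0][0] = min over k of (A[0][0] + B[0][0] = 3 + 3 = 6, A[0][1] + B[1][0] = 8 + 5 = 13, A[0][2] + B[2][0] = 2 + -4 = -2) = -2 (attained at k = 2)
  C[0][1] = min over k of (A[0][0] + B[0][1] = 3 + 8 = 11, A[0][1] + B[1][1] = 8 + 3 = 11, A[0][2] + B[2][1] = 2 + 0 = 2) = 2 (attained at k = 2)
  C[0][2] = min over k of (A[0][0] + B[0][2] = 3 + 8 = 11, A[0][1] + B[1][2] = 8 + 7 = 15, A[0][2] + B[2][2] = 2 + -4 = -2) = -2 (attained at k = 2)
  C[1][0] = min over k of (A[1][0] + B[0][0] = 8 + 3 = 11, A[1][1] + B[1][0] = 1 + 5 = 6, A[1][2] + B[2][0] = -4 + -4 = -8) = -8 (attained at k = 2)
  C[1][1] = min over k of (A[1][0] + B[0][1] = 8 + 8 = 16, A[1][1] + B[1][1] = 1 + 3 = 4, A[1][2] + B[2][1] = -4 + 0 = -4) = -4 (attained at k = 2)
  C[1][2] = min over k of (A[1][0] + B[0][2] = 8 + 8 = 16, A[1][1] + B[1][2] = 1 + 7 = 8, A[1][2] + B[2][2] = -4 + -4 = -8) = -8 (attained at k = 2)
  C[2][0] = min over k of (A[2][0] + B[0][0] = 8 + 3 = 11, A[2][1] + B[1][0] = 9 + 5 = 14, A[2][2] + B[2][0] = -3 + -4 = -7) = -7 (attained at k = 2)
  C[2][1] = min over k of (A[2][0] + B[0][1] = 8 + 8 = 16, A[2][1] + B[1][1] = 9 + 3 = 12, A[2][2] + B[2][1] = -3 + 0 = -3) = -3 (attained at k = 2)
  C[2][2] = min over k of (A[2][0] + B[0][2] = 8 + 8 = 16, A[2][1] + B[1][2] = 9 + 7 = 16, A[2][2] + B[2][2] = -3 + -4 = -7) = -7 (attained at k = 2)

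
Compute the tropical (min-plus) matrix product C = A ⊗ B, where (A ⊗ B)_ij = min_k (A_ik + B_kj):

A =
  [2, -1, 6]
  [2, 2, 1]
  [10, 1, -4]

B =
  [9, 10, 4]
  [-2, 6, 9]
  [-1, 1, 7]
A ⊗ B =
  [-3, 5, 6]
  [0, 2, 6]
  [-5, -3, 3]

Apply the min-plus product entry-by-entry:
  C[0][0] = min over k of (A[0][0] + B[0][0] = 2 + 9 = 11, A[0][1] + B[1][0] = -1 + -2 = -3, A[0][2] + B[2][0] = 6 + -1 = 5) = -3 (attained at k = 1)
  C[0][1] = min over k of (A[0][0] + B[0][1] = 2 + 10 = 12, A[0][1] + B[1][1] = -1 + 6 = 5, A[0][2] + B[2][1] = 6 + 1 = 7) = 5 (attained at k = 1)
  C[0][2] = min over k of (A[0][0] + B[0][2] = 2 + 4 = 6, A[0][1] + B[1][2] = -1 + 9 = 8, A[0][2] + B[2][2] = 6 + 7 = 13) = 6 (attained at k = 0)
  C[1][0] = min over k of (A[1][0] + B[0][0] = 2 + 9 = 11, A[1][1] + B[1][0] = 2 + -2 = 0, A[1][2] + B[2][0] = 1 + -1 = 0) = 0 (attained at k = 1)
  C[1][1] = min over k of (A[1][0] + B[0][1] = 2 + 10 = 12, A[1][1] + B[1][1] = 2 + 6 = 8, A[1][2] + B[2][1] = 1 + 1 = 2) = 2 (attained at k = 2)
  C[1][2] = min over k of (A[1][0] + B[0][2] = 2 + 4 = 6, A[1][1] + B[1][2] = 2 + 9 = 11, A[1][2] + B[2][2] = 1 + 7 = 8) = 6 (attained at k = 0)
  C[2][0] = min over k of (A[2][0] + B[0][0] = 10 + 9 = 19, A[2][1] + B[1][0] = 1 + -2 = -1, A[2][2] + B[2][0] = -4 + -1 = -5) = -5 (attained at k = 2)
  C[2][1] = min over k of (A[2][0] + B[0][1] = 10 + 10 = 20, A[2][1] + B[1][1] = 1 + 6 = 7, A[2][2] + B[2][1] = -4 + 1 = -3) = -3 (attained at k = 2)
  C[2][2] = min over k of (A[2][0] + B[0][2] = 10 + 4 = 14, A[2][1] + B[1][2] = 1 + 9 = 10, A[2][2] + B[2][2] = -4 + 7 = 3) = 3 (attained at k = 2)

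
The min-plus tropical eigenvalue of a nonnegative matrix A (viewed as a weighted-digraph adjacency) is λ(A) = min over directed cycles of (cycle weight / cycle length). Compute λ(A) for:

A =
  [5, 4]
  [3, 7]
λ(A) = 7/2

Enumerate directed cycles and compute their means (weight / length). Sample:
  cycle 0 → 0: weight = 5, length = 1, mean = 5/1 ≈ 5.000
  cycle 1 → 1: weight = 7, length = 1, mean = 7/1 ≈ 7.000
  cycle 0 → 1 → 0: weight = 7, length = 2, mean = 7/2 ≈ 3.500
  cycle 1 → 0 → 1: weight = 7, length = 2, mean = 7/2 ≈ 3.500
Minimum mean = 3.500, attained e.g. along the cycle 0 → 1 → 0 with weight 7 and length 2. So λ(A) = 7/2 = 7/2.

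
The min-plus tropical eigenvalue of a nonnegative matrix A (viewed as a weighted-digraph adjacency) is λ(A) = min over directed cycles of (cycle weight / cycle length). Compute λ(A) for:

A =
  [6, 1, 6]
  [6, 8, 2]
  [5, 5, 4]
λ(A) = 8/3

Enumerate directed cycles and compute their means (weight / length). Sample:
  cycle 0 → 0: weight = 6, length = 1, mean = 6/1 ≈ 6.000
  cycle 1 → 1: weight = 8, length = 1, mean = 8/1 ≈ 8.000
  cycle 2 → 2: weight = 4, length = 1, mean = 4/1 ≈ 4.000
  cycle 0 → 1 → 0: weight = 7, length = 2, mean = 7/2 ≈ 3.500
  cycle 0 → 2 → 0: weight = 11, length = 2, mean = 11/2 ≈ 5.500
  cycle 1 → 0 → 1: weight = 7, length = 2, mean = 7/2 ≈ 3.500
Minimum mean = 2.667, attained e.g. along the cycle 0 → 1 → 2 → 0 with weight 8 and length 3. So λ(A) = 8/3 = 8/3.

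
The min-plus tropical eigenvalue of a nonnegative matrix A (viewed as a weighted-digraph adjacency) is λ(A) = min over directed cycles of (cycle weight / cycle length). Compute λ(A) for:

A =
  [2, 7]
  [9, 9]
λ(A) = 2

Enumerate directed cycles and compute their means (weight / length). Sample:
  cycle 0 → 0: weight = 2, length = 1, mean = 2/1 ≈ 2.000
  cycle 1 → 1: weight = 9, length = 1, mean = 9/1 ≈ 9.000
  cycle 0 → 1 → 0: weight = 16, length = 2, mean = 16/2 ≈ 8.000
  cycle 1 → 0 → 1: weight = 16, length = 2, mean = 16/2 ≈ 8.000
Minimum mean = 2.000, attained e.g. along the cycle 0 → 0 with weight 2 and length 1. So λ(A) = 2/1 = 2.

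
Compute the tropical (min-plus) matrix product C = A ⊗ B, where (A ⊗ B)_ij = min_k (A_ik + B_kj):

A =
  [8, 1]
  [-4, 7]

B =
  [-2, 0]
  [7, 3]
A ⊗ B =
  [6, 4]
  [-6, -4]

Apply the min-plus product entry-by-entry:
  C[0][0] = min over k of (A[0][0] + B[0][0] = 8 + -2 = 6, A[0][1] + B[1][0] = 1 + 7 = 8) = 6 (attained at k = 0)
  C[0][1] = min over k of (A[0][0] + B[0][1] = 8 + 0 = 8, A[0][1] + B[1][1] = 1 + 3 = 4) = 4 (attained at k = 1)
  C[1][0] = min over k of (A[1][0] + B[0][0] = -4 + -2 = -6, A[1][1] + B[1][0] = 7 + 7 = 14) = -6 (attained at k = 0)
  C[1][1] = min over k of (A[1][0] + B[0][1] = -4 + 0 = -4, A[1][1] + B[1][1] = 7 + 3 = 10) = -4 (attained at k = 0)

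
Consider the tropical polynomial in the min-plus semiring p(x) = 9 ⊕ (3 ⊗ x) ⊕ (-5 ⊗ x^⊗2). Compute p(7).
p(7) = 9

A tropical monomial a ⊗ x^⊗i evaluates to a + i · x. Evaluating each term at x = 7:
  Term 0 contributes 9 + 0 · 7 = 9
  Term 1 contributes 3 + 1 · 7 = 10
  Term 2 contributes -5 + 2 · 7 = 9
p(7) = ⊕ of these = min[9, 10, 9] = 9.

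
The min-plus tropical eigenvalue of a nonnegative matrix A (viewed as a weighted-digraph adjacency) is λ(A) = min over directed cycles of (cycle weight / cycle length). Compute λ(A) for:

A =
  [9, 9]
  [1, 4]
λ(A) = 4

Enumerate directed cycles and compute their means (weight / length). Sample:
  cycle 0 → 0: weight = 9, length = 1, mean = 9/1 ≈ 9.000
  cycle 1 → 1: weight = 4, length = 1, mean = 4/1 ≈ 4.000
  cycle 0 → 1 → 0: weight = 10, length = 2, mean = 10/2 ≈ 5.000
  cycle 1 → 0 → 1: weight = 10, length = 2, mean = 10/2 ≈ 5.000
Minimum mean = 4.000, attained e.g. along the cycle 1 → 1 with weight 4 and length 1. So λ(A) = 4/1 = 4.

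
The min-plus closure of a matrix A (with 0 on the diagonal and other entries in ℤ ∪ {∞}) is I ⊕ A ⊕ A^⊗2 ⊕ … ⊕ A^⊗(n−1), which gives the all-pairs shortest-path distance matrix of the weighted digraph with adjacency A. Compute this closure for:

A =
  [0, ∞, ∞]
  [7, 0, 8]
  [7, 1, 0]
Closure =
  [0, ∞, ∞]
  [7, 0, 8]
  [7, 1, 0]

This is the Floyd-Warshall all-pairs shortest-path computation. For each intermediate vertex k = 0, 1, …, 2, update dist[i][j] ← min(dist[i][j], dist[i][k] + dist[k][j]). The final matrix gives, for each (i, j), the minimum total weight of any directed path from i to j (possibly empty when i = j).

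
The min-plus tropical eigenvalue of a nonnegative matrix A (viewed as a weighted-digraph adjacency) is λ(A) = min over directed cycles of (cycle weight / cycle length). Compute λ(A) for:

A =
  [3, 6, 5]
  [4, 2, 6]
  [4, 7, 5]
λ(A) = 2

Enumerate directed cycles and compute their means (weight / length). Sample:
  cycle 0 → 0: weight = 3, length = 1, mean = 3/1 ≈ 3.000
  cycle 1 → 1: weight = 2, length = 1, mean = 2/1 ≈ 2.000
  cycle 2 → 2: weight = 5, length = 1, mean = 5/1 ≈ 5.000
  cycle 0 → 1 → 0: weight = 10, length = 2, mean = 10/2 ≈ 5.000
  cycle 0 → 2 → 0: weight = 9, length = 2, mean = 9/2 ≈ 4.500
  cycle 1 → 0 → 1: weight = 10, length = 2, mean = 10/2 ≈ 5.000
Minimum mean = 2.000, attained e.g. along the cycle 1 → 1 with weight 2 and length 1. So λ(A) = 2/1 = 2.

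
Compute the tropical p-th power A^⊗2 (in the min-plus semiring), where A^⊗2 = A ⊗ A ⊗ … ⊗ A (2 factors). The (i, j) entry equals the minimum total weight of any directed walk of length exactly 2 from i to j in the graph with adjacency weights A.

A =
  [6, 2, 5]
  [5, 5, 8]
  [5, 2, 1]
A^⊗2 =
  [7, 7, 6]
  [10, 7, 9]
  [6, 3, 2]

Each entry (A^⊗2)_ij equals the minimum over all length-2 walks i = v_0 → v_1 → … → v_2 = j of Σ_t A[v_t][v_{t+1}]. For example, for (i, j) = (0, 2) we minimise over 3 possible intermediate vertex sequences; the minimum is 6, attained along the walk 0 → 2 → 2.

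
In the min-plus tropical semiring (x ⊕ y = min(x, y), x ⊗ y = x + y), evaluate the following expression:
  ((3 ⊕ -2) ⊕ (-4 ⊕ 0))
((3 ⊕ -2) ⊕ (-4 ⊕ 0)) = -4

Expand innermost to outermost. Recall ⊕ takes the minimum of its arguments and ⊗ takes their sum. Working out the expression ((3 ⊕ -2) ⊕ (-4 ⊕ 0)) gives -4.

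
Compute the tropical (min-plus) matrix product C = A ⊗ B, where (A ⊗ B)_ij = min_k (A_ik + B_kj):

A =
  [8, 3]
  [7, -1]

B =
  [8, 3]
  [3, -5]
A ⊗ B =
  [6, -2]
  [2, -6]

Apply the min-plus product entry-by-entry:
  C[0][0] = min over k of (A[0][0] + B[0][0] = 8 + 8 = 16, A[0][1] + B[1][0] = 3 + 3 = 6) = 6 (attained at k = 1)
  C[0][1] = min over k of (A[0][0] + B[0][1] = 8 + 3 = 11, A[0][1] + B[1][1] = 3 + -5 = -2) = -2 (attained at k = 1)
  C[1][0] = min over k of (A[1][0] + B[0][0] = 7 + 8 = 15, A[1][1] + B[1][0] = -1 + 3 = 2) = 2 (attained at k = 1)
  C[1][1] = min over k of (A[1][0] + B[0][1] = 7 + 3 = 10, A[1][1] + B[1][1] = -1 + -5 = -6) = -6 (attained at k = 1)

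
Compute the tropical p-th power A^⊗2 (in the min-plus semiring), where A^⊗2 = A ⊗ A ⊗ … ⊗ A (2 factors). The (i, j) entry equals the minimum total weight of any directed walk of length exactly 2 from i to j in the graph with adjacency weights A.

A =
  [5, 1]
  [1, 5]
A^⊗2 =
  [2, 6]
  [6, 2]

Each entry (A^⊗2)_ij equals the minimum over all length-2 walks i = v_0 → v_1 → … → v_2 = j of Σ_t A[v_t][v_{t+1}]. For example, for (i, j) = (0, 1) we minimise over 2 possible intermediate vertex sequences; the minimum is 6, attained along the walk 0 → 0 → 1.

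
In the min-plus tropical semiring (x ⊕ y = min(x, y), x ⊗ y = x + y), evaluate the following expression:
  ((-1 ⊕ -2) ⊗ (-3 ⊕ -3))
((-1 ⊕ -2) ⊗ (-3 ⊕ -3)) = -5

Expand innermost to outermost. Recall ⊕ takes the minimum of its arguments and ⊗ takes their sum. Working out the expression ((-1 ⊕ -2) ⊗ (-3 ⊕ -3)) gives -5.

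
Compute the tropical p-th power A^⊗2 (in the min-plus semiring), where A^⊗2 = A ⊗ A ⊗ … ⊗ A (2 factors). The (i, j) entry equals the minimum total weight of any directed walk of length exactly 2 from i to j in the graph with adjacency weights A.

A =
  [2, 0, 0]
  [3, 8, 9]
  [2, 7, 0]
A^⊗2 =
  [2, 2, 0]
  [5, 3, 3]
  [2, 2, 0]

Each entry (A^⊗2)_ij equals the minimum over all length-2 walks i = v_0 → v_1 → … → v_2 = j of Σ_t A[v_t][v_{t+1}]. For example, for (i, j) = (0, 2) we minimise over 3 possible intermediate vertex sequences; the minimum is 0, attained along the walk 0 → 2 → 2.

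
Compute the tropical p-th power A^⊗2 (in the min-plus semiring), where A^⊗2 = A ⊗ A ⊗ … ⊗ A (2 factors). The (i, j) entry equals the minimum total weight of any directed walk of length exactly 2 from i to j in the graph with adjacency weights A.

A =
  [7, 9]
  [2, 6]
A^⊗2 =
  [11, 15]
  [8, 11]

Each entry (A^⊗2)_ij equals the minimum over all length-2 walks i = v_0 → v_1 → … → v_2 = j of Σ_t A[v_t][v_{t+1}]. For example, for (i, j) = (0, 1) we minimise over 2 possible intermediate vertex sequences; the minimum is 15, attained along the walk 0 → 1 → 1.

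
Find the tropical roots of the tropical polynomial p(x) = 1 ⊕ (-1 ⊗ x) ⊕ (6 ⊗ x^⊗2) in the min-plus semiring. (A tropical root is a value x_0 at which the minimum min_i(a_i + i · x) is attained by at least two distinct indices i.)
Roots: {-7, 2}

Each tropical root is a break point of the lower envelope of the lines y = a_i + i · x (there are 3 lines, with slopes 0, 1, ..., 2). Only the lines that attain the minimum somewhere contribute to roots; other lines are dominated. Here the surviving (envelope) indices are i = 2, i = 1, i = 0.
Intersections between consecutive envelope lines give the roots: for adjacent envelope indices i < j the intersection is x = (a_i − a_j) / (j − i). Reading off the sorted break points: {-7, 2}.
Verification: at each break x_0, at least two indices attain the minimum of min_i(a_i + i · x_0).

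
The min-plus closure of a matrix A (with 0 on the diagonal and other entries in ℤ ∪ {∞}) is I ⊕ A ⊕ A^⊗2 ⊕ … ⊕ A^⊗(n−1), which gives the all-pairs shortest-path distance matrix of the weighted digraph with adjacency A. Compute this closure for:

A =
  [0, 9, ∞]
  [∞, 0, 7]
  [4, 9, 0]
Closure =
  [0, 9, 16]
  [11, 0, 7]
  [4, 9, 0]

This is the Floyd-Warshall all-pairs shortest-path computation. For each intermediate vertex k = 0, 1, …, 2, update dist[i][j] ← min(dist[i][j], dist[i][k] + dist[k][j]). The final matrix gives, for each (i, j), the minimum total weight of any directed path from i to j (possibly empty when i = j).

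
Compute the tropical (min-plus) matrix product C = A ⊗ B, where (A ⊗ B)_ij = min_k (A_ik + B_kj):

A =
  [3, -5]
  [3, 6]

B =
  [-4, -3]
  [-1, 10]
A ⊗ B =
  [-6, 0]
  [-1, 0]

Apply the min-plus product entry-by-entry:
  C[0][0] = min over k of (A[0][0] + B[0][0] = 3 + -4 = -1, A[0][1] + B[1][0] = -5 + -1 = -6) = -6 (attained at k = 1)
  C[0][1] = min over k of (A[0][0] + B[0][1] = 3 + -3 = 0, A[0][1] + B[1][1] = -5 + 10 = 5) = 0 (attained at k = 0)
  C[1][0] = min over k of (A[1][0] + B[0][0] = 3 + -4 = -1, A[1][1] + B[1][0] = 6 + -1 = 5) = -1 (attained at k = 0)
  C[1][1] = min over k of (A[1][0] + B[0][1] = 3 + -3 = 0, A[1][1] + B[1][1] = 6 + 10 = 16) = 0 (attained at k = 0)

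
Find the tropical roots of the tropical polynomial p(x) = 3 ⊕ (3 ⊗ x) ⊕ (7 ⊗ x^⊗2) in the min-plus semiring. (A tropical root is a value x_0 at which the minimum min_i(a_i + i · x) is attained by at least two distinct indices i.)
Roots: {-4, 0}

Each tropical root is a break point of the lower envelope of the lines y = a_i + i · x (there are 3 lines, with slopes 0, 1, ..., 2). Only the lines that attain the minimum somewhere contribute to roots; other lines are dominated. Here the surviving (envelope) indices are i = 2, i = 1, i = 0.
Intersections between consecutive envelope lines give the roots: for adjacent envelope indices i < j the intersection is x = (a_i − a_j) / (j − i). Reading off the sorted break points: {-4, 0}.
Verification: at each break x_0, at least two indices attain the minimum of min_i(a_i + i · x_0).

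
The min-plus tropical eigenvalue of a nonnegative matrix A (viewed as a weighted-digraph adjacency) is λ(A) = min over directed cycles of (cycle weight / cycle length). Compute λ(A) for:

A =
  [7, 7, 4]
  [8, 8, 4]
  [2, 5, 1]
λ(A) = 1

Enumerate directed cycles and compute their means (weight / length). Sample:
  cycle 0 → 0: weight = 7, length = 1, mean = 7/1 ≈ 7.000
  cycle 1 → 1: weight = 8, length = 1, mean = 8/1 ≈ 8.000
  cycle 2 → 2: weight = 1, length = 1, mean = 1/1 ≈ 1.000
  cycle 0 → 1 → 0: weight = 15, length = 2, mean = 15/2 ≈ 7.500
  cycle 0 → 2 → 0: weight = 6, length = 2, mean = 6/2 ≈ 3.000
  cycle 1 → 0 → 1: weight = 15, length = 2, mean = 15/2 ≈ 7.500
Minimum mean = 1.000, attained e.g. along the cycle 2 → 2 with weight 1 and length 1. So λ(A) = 1/1 = 1.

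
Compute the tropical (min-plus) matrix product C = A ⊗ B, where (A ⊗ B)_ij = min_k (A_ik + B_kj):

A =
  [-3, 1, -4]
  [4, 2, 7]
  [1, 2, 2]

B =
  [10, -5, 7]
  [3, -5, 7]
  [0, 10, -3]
A ⊗ B =
  [-4, -8, -7]
  [5, -3, 4]
  [2, -4, -1]

Apply the min-plus product entry-by-entry:
  C[0][0] = min over k of (A[0][0] + B[0][0] = -3 + 10 = 7, A[0][1] + B[1][0] = 1 + 3 = 4, A[0][2] + B[2][0] = -4 + 0 = -4) = -4 (attained at k = 2)
  C[0][1] = min over k of (A[0][0] + B[0][1] = -3 + -5 = -8, A[0][1] + B[1][1] = 1 + -5 = -4, A[0][2] + B[2][1] = -4 + 10 = 6) = -8 (attained at k = 0)
  C[0][2] = min over k of (A[0][0] + B[0][2] = -3 + 7 = 4, A[0][1] + B[1][2] = 1 + 7 = 8, A[0][2] + B[2][2] = -4 + -3 = -7) = -7 (attained at k = 2)
  C[1][0] = min over k of (A[1][0] + B[0][0] = 4 + 10 = 14, A[1][1] + B[1][0] = 2 + 3 = 5, A[1][2] + B[2][0] = 7 + 0 = 7) = 5 (attained at k = 1)
  C[1][1] = min over k of (A[1][0] + B[0][1] = 4 + -5 = -1, A[1][1] + B[1][1] = 2 + -5 = -3, A[1][2] + B[2][1] = 7 + 10 = 17) = -3 (attained at k = 1)
  C[1][2] = min over k of (A[1][0] + B[0][2] = 4 + 7 = 11, A[1][1] + B[1][2] = 2 + 7 = 9, A[1][2] + B[2][2] = 7 + -3 = 4) = 4 (attained at k = 2)
  C[2][0] = min over k of (A[2][0] + B[0][0] = 1 + 10 = 11, A[2][1] + B[1][0] = 2 + 3 = 5, A[2][2] + B[2][0] = 2 + 0 = 2) = 2 (attained at k = 2)
  C[2][1] = min over k of (A[2][0] + B[0][1] = 1 + -5 = -4, A[2][1] + B[1][1] = 2 + -5 = -3, A[2][2] + B[2][1] = 2 + 10 = 12) = -4 (attained at k = 0)
  C[2][2] = min over k of (A[2][0] + B[0][2] = 1 + 7 = 8, A[2][1] + B[1][2] = 2 + 7 = 9, A[2][2] + B[2][2] = 2 + -3 = -1) = -1 (attained at k = 2)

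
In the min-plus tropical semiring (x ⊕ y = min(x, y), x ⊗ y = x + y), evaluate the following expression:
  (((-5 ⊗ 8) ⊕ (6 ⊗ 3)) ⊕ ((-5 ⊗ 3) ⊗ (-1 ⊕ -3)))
(((-5 ⊗ 8) ⊕ (6 ⊗ 3)) ⊕ ((-5 ⊗ 3) ⊗ (-1 ⊕ -3))) = -5

Expand innermost to outermost. Recall ⊕ takes the minimum of its arguments and ⊗ takes their sum. Working out the expression (((-5 ⊗ 8) ⊕ (6 ⊗ 3)) ⊕ ((-5 ⊗ 3) ⊗ (-1 ⊕ -3))) gives -5.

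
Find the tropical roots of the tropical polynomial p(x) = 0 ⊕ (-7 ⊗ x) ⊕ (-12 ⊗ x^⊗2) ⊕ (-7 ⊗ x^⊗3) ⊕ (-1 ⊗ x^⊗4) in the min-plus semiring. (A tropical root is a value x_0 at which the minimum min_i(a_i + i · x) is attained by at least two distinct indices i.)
Roots: {-6, -5, 5, 7}

Each tropical root is a break point of the lower envelope of the lines y = a_i + i · x (there are 5 lines, with slopes 0, 1, ..., 4). Only the lines that attain the minimum somewhere contribute to roots; other lines are dominated. Here the surviving (envelope) indices are i = 4, i = 3, i = 2, i = 1, i = 0.
Intersections between consecutive envelope lines give the roots: for adjacent envelope indices i < j the intersection is x = (a_i − a_j) / (j − i). Reading off the sorted break points: {-6, -5, 5, 7}.
Verification: at each break x_0, at least two indices attain the minimum of min_i(a_i + i · x_0).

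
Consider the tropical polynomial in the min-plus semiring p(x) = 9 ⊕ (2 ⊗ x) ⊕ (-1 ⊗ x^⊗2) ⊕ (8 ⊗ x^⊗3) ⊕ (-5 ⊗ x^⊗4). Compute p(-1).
p(-1) = -9

A tropical monomial a ⊗ x^⊗i evaluates to a + i · x. Evaluating each term at x = -1:
  Term 0 contributes 9 + 0 · -1 = 9
  Term 1 contributes 2 + 1 · -1 = 1
  Term 2 contributes -1 + 2 · -1 = -3
  Term 3 contributes 8 + 3 · -1 = 5
  Term 4 contributes -5 + 4 · -1 = -9
p(-1) = ⊕ of these = min[9, 1, -3, 5, -9] = -9.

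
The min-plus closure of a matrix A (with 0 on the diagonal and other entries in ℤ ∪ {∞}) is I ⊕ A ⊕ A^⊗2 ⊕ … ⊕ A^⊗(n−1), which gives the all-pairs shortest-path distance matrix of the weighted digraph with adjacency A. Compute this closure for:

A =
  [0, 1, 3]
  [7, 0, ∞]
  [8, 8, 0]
Closure =
  [0, 1, 3]
  [7, 0, 10]
  [8, 8, 0]

This is the Floyd-Warshall all-pairs shortest-path computation. For each intermediate vertex k = 0, 1, …, 2, update dist[i][j] ← min(dist[i][j], dist[i][k] + dist[k][j]). The final matrix gives, for each (i, j), the minimum total weight of any directed path from i to j (possibly empty when i = j).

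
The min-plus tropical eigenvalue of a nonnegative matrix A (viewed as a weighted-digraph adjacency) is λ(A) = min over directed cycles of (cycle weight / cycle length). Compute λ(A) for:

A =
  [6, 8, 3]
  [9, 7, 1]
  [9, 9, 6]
λ(A) = 5

Enumerate directed cycles and compute their means (weight / length). Sample:
  cycle 0 → 0: weight = 6, length = 1, mean = 6/1 ≈ 6.000
  cycle 1 → 1: weight = 7, length = 1, mean = 7/1 ≈ 7.000
  cycle 2 → 2: weight = 6, length = 1, mean = 6/1 ≈ 6.000
  cycle 0 → 1 → 0: weight = 17, length = 2, mean = 17/2 ≈ 8.500
  cycle 0 → 2 → 0: weight = 12, length = 2, mean = 12/2 ≈ 6.000
  cycle 1 → 0 → 1: weight = 17, length = 2, mean = 17/2 ≈ 8.500
Minimum mean = 5.000, attained e.g. along the cycle 1 → 2 → 1 with weight 10 and length 2. So λ(A) = 10/2 = 5.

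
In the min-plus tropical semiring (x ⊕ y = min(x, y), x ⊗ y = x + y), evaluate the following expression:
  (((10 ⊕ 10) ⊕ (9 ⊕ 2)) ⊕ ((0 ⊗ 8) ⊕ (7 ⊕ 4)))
(((10 ⊕ 10) ⊕ (9 ⊕ 2)) ⊕ ((0 ⊗ 8) ⊕ (7 ⊕ 4))) = 2

Expand innermost to outermost. Recall ⊕ takes the minimum of its arguments and ⊗ takes their sum. Working out the expression (((10 ⊕ 10) ⊕ (9 ⊕ 2)) ⊕ ((0 ⊗ 8) ⊕ (7 ⊕ 4))) gives 2.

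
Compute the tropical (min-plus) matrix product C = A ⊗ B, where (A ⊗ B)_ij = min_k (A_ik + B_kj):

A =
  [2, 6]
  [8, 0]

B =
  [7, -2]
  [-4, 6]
A ⊗ B =
  [2, 0]
  [-4, 6]

Apply the min-plus product entry-by-entry:
  C[0][0] = min over k of (A[0][0] + B[0][0] = 2 + 7 = 9, A[0][1] + B[1][0] = 6 + -4 = 2) = 2 (attained at k = 1)
  C[0][1] = min over k of (A[0][0] + B[0][1] = 2 + -2 = 0, A[0][1] + B[1][1] = 6 + 6 = 12) = 0 (attained at k = 0)
  C[1][0] = min over k of (A[1][0] + B[0][0] = 8 + 7 = 15, A[1][1] + B[1][0] = 0 + -4 = -4) = -4 (attained at k = 1)
  C[1][1] = min over k of (A[1][0] + B[0][1] = 8 + -2 = 6, A[1][1] + B[1][1] = 0 + 6 = 6) = 6 (attained at k = 0)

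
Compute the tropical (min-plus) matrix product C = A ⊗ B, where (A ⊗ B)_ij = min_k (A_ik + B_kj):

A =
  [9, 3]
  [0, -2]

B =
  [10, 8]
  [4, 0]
A ⊗ B =
  [7, 3]
  [2, -2]

Apply the min-plus product entry-by-entry:
  C[0][0] = min over k of (A[0][0] + B[0][0] = 9 + 10 = 19, A[0][1] + B[1][0] = 3 + 4 = 7) = 7 (attained at k = 1)
  C[0][1] = min over k of (A[0][0] + B[0][1] = 9 + 8 = 17, A[0][1] + B[1][1] = 3 + 0 = 3) = 3 (attained at k = 1)
  C[1][0] = min over k of (A[1][0] + B[0][0] = 0 + 10 = 10, A[1][1] + B[1][0] = -2 + 4 = 2) = 2 (attained at k = 1)
  C[1][1] = min over k of (A[1][0] + B[0][1] = 0 + 8 = 8, A[1][1] + B[1][1] = -2 + 0 = -2) = -2 (attained at k = 1)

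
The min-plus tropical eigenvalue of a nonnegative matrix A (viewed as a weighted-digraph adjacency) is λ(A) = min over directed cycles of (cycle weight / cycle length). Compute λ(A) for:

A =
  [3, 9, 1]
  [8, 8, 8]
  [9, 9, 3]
λ(A) = 3

Enumerate directed cycles and compute their means (weight / length). Sample:
  cycle 0 → 0: weight = 3, length = 1, mean = 3/1 ≈ 3.000
  cycle 1 → 1: weight = 8, length = 1, mean = 8/1 ≈ 8.000
  cycle 2 → 2: weight = 3, length = 1, mean = 3/1 ≈ 3.000
  cycle 0 → 1 → 0: weight = 17, length = 2, mean = 17/2 ≈ 8.500
  cycle 0 → 2 → 0: weight = 10, length = 2, mean = 10/2 ≈ 5.000
  cycle 1 → 0 → 1: weight = 17, length = 2, mean = 17/2 ≈ 8.500
Minimum mean = 3.000, attained e.g. along the cycle 0 → 0 with weight 3 and length 1. So λ(A) = 3/1 = 3.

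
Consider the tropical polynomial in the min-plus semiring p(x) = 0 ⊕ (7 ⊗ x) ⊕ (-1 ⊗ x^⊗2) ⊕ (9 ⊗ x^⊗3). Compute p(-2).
p(-2) = -5

A tropical monomial a ⊗ x^⊗i evaluates to a + i · x. Evaluating each term at x = -2:
  Term 0 contributes 0 + 0 · -2 = 0
  Term 1 contributes 7 + 1 · -2 = 5
  Term 2 contributes -1 + 2 · -2 = -5
  Term 3 contributes 9 + 3 · -2 = 3
p(-2) = ⊕ of these = min[0, 5, -5, 3] = -5.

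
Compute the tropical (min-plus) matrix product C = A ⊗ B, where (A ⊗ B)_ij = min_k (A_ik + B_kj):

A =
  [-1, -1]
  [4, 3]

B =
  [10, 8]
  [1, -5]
A ⊗ B =
  [0, -6]
  [4, -2]

Apply the min-plus product entry-by-entry:
  C[0][0] = min over k of (A[0][0] + B[0][0] = -1 + 10 = 9, A[0][1] + B[1][0] = -1 + 1 = 0) = 0 (attained at k = 1)
  C[0][1] = min over k of (A[0][0] + B[0][1] = -1 + 8 = 7, A[0][1] + B[1][1] = -1 + -5 = -6) = -6 (attained at k = 1)
  C[1][0] = min over k of (A[1][0] + B[0][0] = 4 + 10 = 14, A[1][1] + B[1][0] = 3 + 1 = 4) = 4 (attained at k = 1)
  C[1][1] = min over k of (A[1][0] + B[0][1] = 4 + 8 = 12, A[1][1] + B[1][1] = 3 + -5 = -2) = -2 (attained at k = 1)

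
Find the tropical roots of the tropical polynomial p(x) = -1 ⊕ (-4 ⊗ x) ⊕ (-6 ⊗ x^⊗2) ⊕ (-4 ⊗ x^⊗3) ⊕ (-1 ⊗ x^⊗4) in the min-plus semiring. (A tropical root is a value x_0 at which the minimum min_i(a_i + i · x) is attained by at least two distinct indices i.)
Roots: {-3, -2, 2, 3}

Each tropical root is a break point of the lower envelope of the lines y = a_i + i · x (there are 5 lines, with slopes 0, 1, ..., 4). Only the lines that attain the minimum somewhere contribute to roots; other lines are dominated. Here the surviving (envelope) indices are i = 4, i = 3, i = 2, i = 1, i = 0.
Intersections between consecutive envelope lines give the roots: for adjacent envelope indices i < j the intersection is x = (a_i − a_j) / (j − i). Reading off the sorted break points: {-3, -2, 2, 3}.
Verification: at each break x_0, at least two indices attain the minimum of min_i(a_i + i · x_0).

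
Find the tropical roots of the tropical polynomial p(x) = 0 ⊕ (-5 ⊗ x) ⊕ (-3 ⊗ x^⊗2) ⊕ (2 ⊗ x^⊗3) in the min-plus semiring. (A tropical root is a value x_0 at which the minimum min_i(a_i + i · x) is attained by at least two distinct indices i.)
Roots: {-5, -2, 5}

Each tropical root is a break point of the lower envelope of the lines y = a_i + i · x (there are 4 lines, with slopes 0, 1, ..., 3). Only the lines that attain the minimum somewhere contribute to roots; other lines are dominated. Here the surviving (envelope) indices are i = 3, i = 2, i = 1, i = 0.
Intersections between consecutive envelope lines give the roots: for adjacent envelope indices i < j the intersection is x = (a_i − a_j) / (j − i). Reading off the sorted break points: {-5, -2, 5}.
Verification: at each break x_0, at least two indices attain the minimum of min_i(a_i + i · x_0).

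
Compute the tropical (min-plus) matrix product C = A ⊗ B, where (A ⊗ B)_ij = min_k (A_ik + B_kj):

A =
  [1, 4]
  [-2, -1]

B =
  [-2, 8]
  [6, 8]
A ⊗ B =
  [-1, 9]
  [-4, 6]

Apply the min-plus product entry-by-entry:
  C[0][0] = min over k of (A[0][0] + B[0][0] = 1 + -2 = -1, A[0][1] + B[1][0] = 4 + 6 = 10) = -1 (attained at k = 0)
  C[0][1] = min over k of (A[0][0] + B[0][1] = 1 + 8 = 9, A[0][1] + B[1][1] = 4 + 8 = 12) = 9 (attained at k = 0)
  C[1][0] = min over k of (A[1][0] + B[0][0] = -2 + -2 = -4, A[1][1] + B[1][0] = -1 + 6 = 5) = -4 (attained at k = 0)
  C[1][1] = min over k of (A[1][0] + B[0][1] = -2 + 8 = 6, A[1][1] + B[1][1] = -1 + 8 = 7) = 6 (attained at k = 0)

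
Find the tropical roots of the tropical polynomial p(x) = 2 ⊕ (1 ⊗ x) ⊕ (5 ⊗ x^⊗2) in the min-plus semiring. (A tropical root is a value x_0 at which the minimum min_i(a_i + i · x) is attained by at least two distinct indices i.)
Roots: {-4, 1}

Each tropical root is a break point of the lower envelope of the lines y = a_i + i · x (there are 3 lines, with slopes 0, 1, ..., 2). Only the lines that attain the minimum somewhere contribute to roots; other lines are dominated. Here the surviving (envelope) indices are i = 2, i = 1, i = 0.
Intersections between consecutive envelope lines give the roots: for adjacent envelope indices i < j the intersection is x = (a_i − a_j) / (j − i). Reading off the sorted break points: {-4, 1}.
Verification: at each break x_0, at least two indices attain the minimum of min_i(a_i + i · x_0).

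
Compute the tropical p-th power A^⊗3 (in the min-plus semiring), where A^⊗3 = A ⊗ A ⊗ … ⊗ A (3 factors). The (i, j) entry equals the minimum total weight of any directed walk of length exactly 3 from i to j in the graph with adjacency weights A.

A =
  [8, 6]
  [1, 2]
A^⊗3 =
  [9, 10]
  [5, 6]

Each entry (A^⊗3)_ij equals the minimum over all length-3 walks i = v_0 → v_1 → … → v_3 = j of Σ_t A[v_t][v_{t+1}]. For example, for (i, j) = (0, 1) we minimise over 4 possible intermediate vertex sequences; the minimum is 10, attained along the walk 0 → 1 → 1 → 1.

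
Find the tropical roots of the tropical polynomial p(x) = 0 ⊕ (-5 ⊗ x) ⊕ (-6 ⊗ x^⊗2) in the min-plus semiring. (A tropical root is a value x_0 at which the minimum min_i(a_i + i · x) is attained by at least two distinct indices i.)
Roots: {1, 5}

Each tropical root is a break point of the lower envelope of the lines y = a_i + i · x (there are 3 lines, with slopes 0, 1, ..., 2). Only the lines that attain the minimum somewhere contribute to roots; other lines are dominated. Here the surviving (envelope) indices are i = 2, i = 1, i = 0.
Intersections between consecutive envelope lines give the roots: for adjacent envelope indices i < j the intersection is x = (a_i − a_j) / (j − i). Reading off the sorted break points: {1, 5}.
Verification: at each break x_0, at least two indices attain the minimum of min_i(a_i + i · x_0).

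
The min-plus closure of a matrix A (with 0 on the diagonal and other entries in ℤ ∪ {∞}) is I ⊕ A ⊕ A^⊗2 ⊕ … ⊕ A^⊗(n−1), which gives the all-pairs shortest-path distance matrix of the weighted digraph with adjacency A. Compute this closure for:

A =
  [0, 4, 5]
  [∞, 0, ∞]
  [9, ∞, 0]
Closure =
  [0, 4, 5]
  [∞, 0, ∞]
  [9, 13, 0]

This is the Floyd-Warshall all-pairs shortest-path computation. For each intermediate vertex k = 0, 1, …, 2, update dist[i][j] ← min(dist[i][j], dist[i][k] + dist[k][j]). The final matrix gives, for each (i, j), the minimum total weight of any directed path from i to j (possibly empty when i = j).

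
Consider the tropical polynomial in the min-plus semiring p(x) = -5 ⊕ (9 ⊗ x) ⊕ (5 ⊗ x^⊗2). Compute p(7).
p(7) = -5

A tropical monomial a ⊗ x^⊗i evaluates to a + i · x. Evaluating each term at x = 7:
  Term 0 contributes -5 + 0 · 7 = -5
  Term 1 contributes 9 + 1 · 7 = 16
  Term 2 contributes 5 + 2 · 7 = 19
p(7) = ⊕ of these = min[-5, 16, 19] = -5.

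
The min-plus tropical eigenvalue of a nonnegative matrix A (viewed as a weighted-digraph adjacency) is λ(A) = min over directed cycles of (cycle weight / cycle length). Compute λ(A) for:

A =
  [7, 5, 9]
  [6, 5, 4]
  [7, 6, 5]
λ(A) = 5

Enumerate directed cycles and compute their means (weight / length). Sample:
  cycle 0 → 0: weight = 7, length = 1, mean = 7/1 ≈ 7.000
  cycle 1 → 1: weight = 5, length = 1, mean = 5/1 ≈ 5.000
  cycle 2 → 2: weight = 5, length = 1, mean = 5/1 ≈ 5.000
  cycle 0 → 1 → 0: weight = 11, length = 2, mean = 11/2 ≈ 5.500
  cycle 0 → 2 → 0: weight = 16, length = 2, mean = 16/2 ≈ 8.000
  cycle 1 → 0 → 1: weight = 11, length = 2, mean = 11/2 ≈ 5.500
Minimum mean = 5.000, attained e.g. along the cycle 1 → 1 with weight 5 and length 1. So λ(A) = 5/1 = 5.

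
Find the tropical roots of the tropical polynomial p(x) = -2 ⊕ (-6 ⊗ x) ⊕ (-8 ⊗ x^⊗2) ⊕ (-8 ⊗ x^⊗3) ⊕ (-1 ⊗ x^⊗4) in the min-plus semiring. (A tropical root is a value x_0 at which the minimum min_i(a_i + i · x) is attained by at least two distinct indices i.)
Roots: {-7, 0, 2, 4}

Each tropical root is a break point of the lower envelope of the lines y = a_i + i · x (there are 5 lines, with slopes 0, 1, ..., 4). Only the lines that attain the minimum somewhere contribute to roots; other lines are dominated. Here the surviving (envelope) indices are i = 4, i = 3, i = 2, i = 1, i = 0.
Intersections between consecutive envelope lines give the roots: for adjacent envelope indices i < j the intersection is x = (a_i − a_j) / (j − i). Reading off the sorted break points: {-7, 0, 2, 4}.
Verification: at each break x_0, at least two indices attain the minimum of min_i(a_i + i · x_0).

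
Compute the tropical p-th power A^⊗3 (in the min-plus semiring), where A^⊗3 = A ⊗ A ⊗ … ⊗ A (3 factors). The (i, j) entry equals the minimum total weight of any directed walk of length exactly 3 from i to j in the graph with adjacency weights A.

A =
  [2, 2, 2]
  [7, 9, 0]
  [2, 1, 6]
A^⊗3 =
  [4, 3, 3]
  [4, 4, 1]
  [3, 2, 4]

Each entry (A^⊗3)_ij equals the minimum over all length-3 walks i = v_0 → v_1 → … → v_3 = j of Σ_t A[v_t][v_{t+1}]. For example, for (i, j) = (0, 2) we minimise over 9 possible intermediate vertex sequences; the minimum is 3, attained along the walk 0 → 2 → 1 → 2.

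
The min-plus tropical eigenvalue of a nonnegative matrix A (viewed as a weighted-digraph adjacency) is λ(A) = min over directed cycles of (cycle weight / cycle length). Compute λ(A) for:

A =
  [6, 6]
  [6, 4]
λ(A) = 4

Enumerate directed cycles and compute their means (weight / length). Sample:
  cycle 0 → 0: weight = 6, length = 1, mean = 6/1 ≈ 6.000
  cycle 1 → 1: weight = 4, length = 1, mean = 4/1 ≈ 4.000
  cycle 0 → 1 → 0: weight = 12, length = 2, mean = 12/2 ≈ 6.000
  cycle 1 → 0 → 1: weight = 12, length = 2, mean = 12/2 ≈ 6.000
Minimum mean = 4.000, attained e.g. along the cycle 1 → 1 with weight 4 and length 1. So λ(A) = 4/1 = 4.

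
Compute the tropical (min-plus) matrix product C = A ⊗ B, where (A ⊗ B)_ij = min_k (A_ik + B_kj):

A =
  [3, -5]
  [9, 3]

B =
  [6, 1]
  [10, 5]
A ⊗ B =
  [5, 0]
  [13, 8]

Apply the min-plus product entry-by-entry:
  C[0][0] = min over k of (A[0][0] + B[0][0] = 3 + 6 = 9, A[0][1] + B[1][0] = -5 + 10 = 5) = 5 (attained at k = 1)
  C[0][1] = min over k of (A[0][0] + B[0][1] = 3 + 1 = 4, A[0][1] + B[1][1] = -5 + 5 = 0) = 0 (attained at k = 1)
  C[1][0] = min over k of (A[1][0] + B[0][0] = 9 + 6 = 15, A[1][1] + B[1][0] = 3 + 10 = 13) = 13 (attained at k = 1)
  C[1][1] = min over k of (A[1][0] + B[0][1] = 9 + 1 = 10, A[1][1] + B[1][1] = 3 + 5 = 8) = 8 (attained at k = 1)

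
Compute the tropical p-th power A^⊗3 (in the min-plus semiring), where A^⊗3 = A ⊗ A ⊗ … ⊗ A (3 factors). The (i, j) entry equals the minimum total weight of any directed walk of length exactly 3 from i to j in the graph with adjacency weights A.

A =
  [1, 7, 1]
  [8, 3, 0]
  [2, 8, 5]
A^⊗3 =
  [3, 9, 3]
  [3, 9, 3]
  [4, 10, 4]

Each entry (A^⊗3)_ij equals the minimum over all length-3 walks i = v_0 → v_1 → … → v_3 = j of Σ_t A[v_t][v_{t+1}]. For example, for (i, j) = (0, 2) we minimise over 9 possible intermediate vertex sequences; the minimum is 3, attained along the walk 0 → 0 → 0 → 2.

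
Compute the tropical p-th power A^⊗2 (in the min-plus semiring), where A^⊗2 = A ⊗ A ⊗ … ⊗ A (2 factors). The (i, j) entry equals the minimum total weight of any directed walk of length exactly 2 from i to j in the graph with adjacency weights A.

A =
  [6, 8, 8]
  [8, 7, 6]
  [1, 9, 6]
A^⊗2 =
  [9, 14, 14]
  [7, 14, 12]
  [7, 9, 9]

Each entry (A^⊗2)_ij equals the minimum over all length-2 walks i = v_0 → v_1 → … → v_2 = j of Σ_t A[v_t][v_{t+1}]. For example, for (i, j) = (0, 2) we minimise over 3 possible intermediate vertex sequences; the minimum is 14, attained along the walk 0 → 0 → 2.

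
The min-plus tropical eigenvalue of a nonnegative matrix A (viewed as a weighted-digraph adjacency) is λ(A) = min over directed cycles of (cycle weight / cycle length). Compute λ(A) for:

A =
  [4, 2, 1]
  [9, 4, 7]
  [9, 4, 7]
λ(A) = 4

Enumerate directed cycles and compute their means (weight / length). Sample:
  cycle 0 → 0: weight = 4, length = 1, mean = 4/1 ≈ 4.000
  cycle 1 → 1: weight = 4, length = 1, mean = 4/1 ≈ 4.000
  cycle 2 → 2: weight = 7, length = 1, mean = 7/1 ≈ 7.000
  cycle 0 → 1 → 0: weight = 11, length = 2, mean = 11/2 ≈ 5.500
  cycle 0 → 2 → 0: weight = 10, length = 2, mean = 10/2 ≈ 5.000
  cycle 1 → 0 → 1: weight = 11, length = 2, mean = 11/2 ≈ 5.500
Minimum mean = 4.000, attained e.g. along the cycle 0 → 0 with weight 4 and length 1. So λ(A) = 4/1 = 4.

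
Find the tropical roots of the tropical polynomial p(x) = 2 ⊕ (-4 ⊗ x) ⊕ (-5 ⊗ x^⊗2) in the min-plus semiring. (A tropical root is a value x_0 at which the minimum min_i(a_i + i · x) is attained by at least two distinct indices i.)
Roots: {1, 6}

Each tropical root is a break point of the lower envelope of the lines y = a_i + i · x (there are 3 lines, with slopes 0, 1, ..., 2). Only the lines that attain the minimum somewhere contribute to roots; other lines are dominated. Here the surviving (envelope) indices are i = 2, i = 1, i = 0.
Intersections between consecutive envelope lines give the roots: for adjacent envelope indices i < j the intersection is x = (a_i − a_j) / (j − i). Reading off the sorted break points: {1, 6}.
Verification: at each break x_0, at least two indices attain the minimum of min_i(a_i + i · x_0).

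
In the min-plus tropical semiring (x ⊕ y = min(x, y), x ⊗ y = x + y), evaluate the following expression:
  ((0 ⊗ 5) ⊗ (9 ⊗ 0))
((0 ⊗ 5) ⊗ (9 ⊗ 0)) = 14

Expand innermost to outermost. Recall ⊕ takes the minimum of its arguments and ⊗ takes their sum. Working out the expression ((0 ⊗ 5) ⊗ (9 ⊗ 0)) gives 14.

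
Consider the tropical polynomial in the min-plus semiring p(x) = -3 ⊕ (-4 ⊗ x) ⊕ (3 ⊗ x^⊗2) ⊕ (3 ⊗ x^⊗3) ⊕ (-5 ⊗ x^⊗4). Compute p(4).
p(4) = -3

A tropical monomial a ⊗ x^⊗i evaluates to a + i · x. Evaluating each term at x = 4:
  Term 0 contributes -3 + 0 · 4 = -3
  Term 1 contributes -4 + 1 · 4 = 0
  Term 2 contributes 3 + 2 · 4 = 11
  Term 3 contributes 3 + 3 · 4 = 15
  Term 4 contributes -5 + 4 · 4 = 11
p(4) = ⊕ of these = min[-3, 0, 11, 15, 11] = -3.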